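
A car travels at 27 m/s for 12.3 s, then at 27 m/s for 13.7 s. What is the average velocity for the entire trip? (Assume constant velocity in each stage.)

d₁ = v₁t₁ = 27 × 12.3 = 332.1 m
d₂ = v₂t₂ = 27 × 13.7 = 369.9 m
d_total = 702.0 m, t_total = 26.0 s
v_avg = d_total/t_total = 702.0/26.0 = 27.0 m/s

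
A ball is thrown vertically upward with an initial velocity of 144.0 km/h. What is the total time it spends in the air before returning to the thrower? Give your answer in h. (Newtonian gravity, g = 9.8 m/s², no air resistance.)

v₀ = 144.0 km/h × 0.2777777777777778 = 40.0 m/s
t_total = 2 × v₀ / g = 2 × 40.0 / 9.8 = 8.16327 s
t_total = 8.16327 s / 3600.0 = 0.002268 h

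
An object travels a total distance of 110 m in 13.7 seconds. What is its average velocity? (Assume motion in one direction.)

v_avg = Δd / Δt = 110 / 13.7 = 8.03 m/s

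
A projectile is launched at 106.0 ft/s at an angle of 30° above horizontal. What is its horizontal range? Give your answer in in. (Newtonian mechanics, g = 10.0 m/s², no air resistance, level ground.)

v₀ = 106.0 ft/s × 0.3048 = 32.3088 m/s
R = v₀² × sin(2θ) / g = 32.3088² × sin(2 × 30°) / 10.0 = 1043.86 × 0.866025 / 10.0 = 90.4009 m
R = 90.4009 m / 0.0254 = 3559 in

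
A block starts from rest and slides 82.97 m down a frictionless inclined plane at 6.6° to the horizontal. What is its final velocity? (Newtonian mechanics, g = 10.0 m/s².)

a = g sin(θ) = 10.0 × sin(6.6°) = 1.1494 m/s²
v = √(2ad) = √(2 × 1.1494 × 82.97) = 13.81 m/s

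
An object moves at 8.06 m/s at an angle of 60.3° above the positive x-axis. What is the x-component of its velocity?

vₓ = v cos(θ) = 8.06 × cos(60.3°) = 3.99 m/s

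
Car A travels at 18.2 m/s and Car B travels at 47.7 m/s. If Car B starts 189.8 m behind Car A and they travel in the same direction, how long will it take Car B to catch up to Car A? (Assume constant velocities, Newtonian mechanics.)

Relative speed: v_rel = 47.7 - 18.2 = 29.5 m/s
Time to catch: t = d₀/v_rel = 189.8/29.5 = 6.43 s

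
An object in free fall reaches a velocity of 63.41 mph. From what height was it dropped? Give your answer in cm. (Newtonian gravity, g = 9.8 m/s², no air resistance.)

v = 63.41 mph × 0.44704 = 28.3468 m/s
h = v² / (2g) = 28.3468² / (2 × 9.8) = 40.997 m
h = 40.997 m / 0.01 = 4100 cm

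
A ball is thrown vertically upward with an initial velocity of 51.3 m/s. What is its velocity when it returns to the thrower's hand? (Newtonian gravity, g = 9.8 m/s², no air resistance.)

By conservation of energy (no air resistance), the ball returns to the throw height with the same speed as launch, but directed downward.
|v_ground| = v₀ = 51.3 m/s
v_ground = 51.3 m/s (downward)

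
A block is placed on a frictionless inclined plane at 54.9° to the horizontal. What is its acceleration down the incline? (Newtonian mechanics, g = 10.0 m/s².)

a = g sin(θ) = 10.0 × sin(54.9°) = 10.0 × 0.8181 = 8.18 m/s²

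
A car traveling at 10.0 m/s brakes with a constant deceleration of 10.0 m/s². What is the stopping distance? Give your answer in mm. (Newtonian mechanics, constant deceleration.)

d = v₀² / (2a) = 10.0² / (2 × 10.0) = 100.0 / 20.0 = 5.0 m
d = 5.0 m / 0.001 = 5000 mm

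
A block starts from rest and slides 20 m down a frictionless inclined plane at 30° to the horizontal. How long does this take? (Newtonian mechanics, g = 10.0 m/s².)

a = g sin(θ) = 10.0 × sin(30°) = 5.0 m/s²
t = √(2d/a) = √(2 × 20 / 5.0) = 2.83 s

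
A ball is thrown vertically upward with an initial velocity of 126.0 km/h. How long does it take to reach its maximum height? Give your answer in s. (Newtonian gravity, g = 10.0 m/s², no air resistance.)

v₀ = 126.0 km/h × 0.2777777777777778 = 35.0 m/s
t_up = v₀ / g = 35.0 / 10.0 = 3.5 s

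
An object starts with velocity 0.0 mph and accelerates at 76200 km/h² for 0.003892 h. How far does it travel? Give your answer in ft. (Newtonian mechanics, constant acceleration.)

v₀ = 0.0 mph × 0.44704 = 0.0 m/s
a = 76200 km/h² × 7.716049382716049e-05 = 5.87963 m/s²
t = 0.003892 h × 3600.0 = 14.0112 s
d = v₀ × t + ½ × a × t² = 0.0 × 14.0112 + 0.5 × 5.87963 × 14.0112² = 577.126 m
d = 577.126 m / 0.3048 = 1893 ft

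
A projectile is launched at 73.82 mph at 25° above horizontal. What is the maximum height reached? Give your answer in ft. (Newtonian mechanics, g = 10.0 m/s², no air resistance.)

v₀ = 73.82 mph × 0.44704 = 33.0005 m/s
H = v₀² × sin²(θ) / (2g) = 33.0005² × sin(25°)² / (2 × 10.0) = 1089.03 × 0.178606 / 20.0 = 9.72536 m
H = 9.72536 m / 0.3048 = 31.91 ft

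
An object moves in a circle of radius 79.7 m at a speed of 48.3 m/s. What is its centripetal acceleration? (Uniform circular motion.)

a_c = v²/r = 48.3²/79.7 = 2332.89/79.7 = 29.27 m/s²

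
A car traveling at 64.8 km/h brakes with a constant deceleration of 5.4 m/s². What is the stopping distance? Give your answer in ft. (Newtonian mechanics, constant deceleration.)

v₀ = 64.8 km/h × 0.2777777777777778 = 18.0 m/s
d = v₀² / (2a) = 18.0² / (2 × 5.4) = 324.0 / 10.8 = 30.0 m
d = 30.0 m / 0.3048 = 98.43 ft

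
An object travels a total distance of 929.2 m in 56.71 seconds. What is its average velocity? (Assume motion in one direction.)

v_avg = Δd / Δt = 929.2 / 56.71 = 16.39 m/s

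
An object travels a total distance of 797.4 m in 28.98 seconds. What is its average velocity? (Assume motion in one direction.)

v_avg = Δd / Δt = 797.4 / 28.98 = 27.52 m/s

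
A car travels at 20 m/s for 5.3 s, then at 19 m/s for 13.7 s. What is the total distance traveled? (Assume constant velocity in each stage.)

d₁ = v₁t₁ = 20 × 5.3 = 106.0 m
d₂ = v₂t₂ = 19 × 13.7 = 260.3 m
d_total = 106.0 + 260.3 = 366.3 m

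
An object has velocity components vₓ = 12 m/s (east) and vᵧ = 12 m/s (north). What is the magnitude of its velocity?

|v| = √(vₓ² + vᵧ²) = √(12² + 12²) = √(288) = 16.97 m/s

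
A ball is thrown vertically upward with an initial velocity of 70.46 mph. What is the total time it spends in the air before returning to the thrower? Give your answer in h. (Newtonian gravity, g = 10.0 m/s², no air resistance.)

v₀ = 70.46 mph × 0.44704 = 31.4984 m/s
t_total = 2 × v₀ / g = 2 × 31.4984 / 10.0 = 6.29968 s
t_total = 6.29968 s / 3600.0 = 0.00175 h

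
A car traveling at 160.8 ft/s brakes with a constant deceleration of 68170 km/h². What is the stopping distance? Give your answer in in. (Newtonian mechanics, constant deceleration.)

v₀ = 160.8 ft/s × 0.3048 = 49.0118 m/s
a = 68170 km/h² × 7.716049382716049e-05 = 5.26003 m/s²
d = v₀² / (2a) = 49.0118² / (2 × 5.26003) = 2402.16 / 10.5201 = 228.34 m
d = 228.34 m / 0.0254 = 8990 in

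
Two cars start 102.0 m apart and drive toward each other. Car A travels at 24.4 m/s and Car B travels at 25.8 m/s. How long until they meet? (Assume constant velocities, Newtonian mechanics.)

Combined speed: v_combined = 24.4 + 25.8 = 50.2 m/s
Time to meet: t = d/v_combined = 102.0/50.2 = 2.03 s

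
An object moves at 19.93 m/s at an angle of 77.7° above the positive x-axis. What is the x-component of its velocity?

vₓ = v cos(θ) = 19.93 × cos(77.7°) = 4.25 m/s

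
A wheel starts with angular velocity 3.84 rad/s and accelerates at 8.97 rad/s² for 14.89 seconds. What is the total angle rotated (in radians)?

θ = ω₀t + ½αt² = 3.84×14.89 + ½×8.97×14.89² = 1051.56 rad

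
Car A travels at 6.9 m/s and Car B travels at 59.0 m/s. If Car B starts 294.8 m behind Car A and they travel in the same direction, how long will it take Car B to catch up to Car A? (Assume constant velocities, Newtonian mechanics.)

Relative speed: v_rel = 59.0 - 6.9 = 52.1 m/s
Time to catch: t = d₀/v_rel = 294.8/52.1 = 5.66 s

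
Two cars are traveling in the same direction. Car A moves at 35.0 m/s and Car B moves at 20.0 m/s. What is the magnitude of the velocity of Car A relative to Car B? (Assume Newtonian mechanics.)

v_rel = |v_A - v_B| = |35.0 - 20.0| = 15.0 m/s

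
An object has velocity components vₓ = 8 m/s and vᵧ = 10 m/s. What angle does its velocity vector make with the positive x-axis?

θ = arctan(vᵧ/vₓ) = arctan(10/8) = 51.34°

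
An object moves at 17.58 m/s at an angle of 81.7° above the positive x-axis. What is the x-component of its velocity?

vₓ = v cos(θ) = 17.58 × cos(81.7°) = 2.54 m/s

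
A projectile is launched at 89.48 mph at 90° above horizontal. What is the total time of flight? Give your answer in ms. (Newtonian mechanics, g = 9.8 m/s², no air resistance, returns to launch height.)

v₀ = 89.48 mph × 0.44704 = 40.0011 m/s
T = 2 × v₀ × sin(θ) / g = 2 × 40.0011 × sin(90°) / 9.8 = 2 × 40.0011 × 1.0 / 9.8 = 8.16349 s
T = 8.16349 s / 0.001 = 8163 ms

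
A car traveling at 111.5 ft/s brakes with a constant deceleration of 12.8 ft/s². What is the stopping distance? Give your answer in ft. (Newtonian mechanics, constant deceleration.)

v₀ = 111.5 ft/s × 0.3048 = 33.9852 m/s
a = 12.8 ft/s² × 0.3048 = 3.90144 m/s²
d = v₀² / (2a) = 33.9852² / (2 × 3.90144) = 1154.99 / 7.80288 = 148.021 m
d = 148.021 m / 0.3048 = 485.6 ft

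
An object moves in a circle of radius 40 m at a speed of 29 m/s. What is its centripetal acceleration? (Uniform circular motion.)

a_c = v²/r = 29²/40 = 841/40 = 21.02 m/s²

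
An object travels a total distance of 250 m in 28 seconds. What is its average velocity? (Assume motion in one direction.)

v_avg = Δd / Δt = 250 / 28 = 8.93 m/s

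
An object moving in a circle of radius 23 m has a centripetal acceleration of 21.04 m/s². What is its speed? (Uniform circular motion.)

v = √(a_c × r) = √(21.04 × 23) = 22.0 m/s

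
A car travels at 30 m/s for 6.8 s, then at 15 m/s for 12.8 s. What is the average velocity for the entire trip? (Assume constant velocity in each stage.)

d₁ = v₁t₁ = 30 × 6.8 = 204.0 m
d₂ = v₂t₂ = 15 × 12.8 = 192.0 m
d_total = 396.0 m, t_total = 19.6 s
v_avg = d_total/t_total = 396.0/19.6 = 20.2 m/s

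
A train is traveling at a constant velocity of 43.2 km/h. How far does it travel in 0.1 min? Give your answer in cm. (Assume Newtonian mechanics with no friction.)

v = 43.2 km/h × 0.2777777777777778 = 12.0 m/s
t = 0.1 min × 60.0 = 6.0 s
d = v × t = 12.0 × 6.0 = 72.0 m
d = 72.0 m / 0.01 = 7200 cm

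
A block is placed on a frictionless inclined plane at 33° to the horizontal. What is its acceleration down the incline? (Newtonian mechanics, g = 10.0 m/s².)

a = g sin(θ) = 10.0 × sin(33°) = 10.0 × 0.5446 = 5.45 m/s²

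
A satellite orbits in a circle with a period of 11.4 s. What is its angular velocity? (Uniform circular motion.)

ω = 2π/T = 2π/11.4 = 0.5512 rad/s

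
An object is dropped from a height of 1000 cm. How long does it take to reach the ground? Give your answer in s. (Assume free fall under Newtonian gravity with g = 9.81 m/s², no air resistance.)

h = 1000 cm × 0.01 = 10.0 m
t = √(2h/g) = √(2 × 10.0 / 9.81) = 1.428 s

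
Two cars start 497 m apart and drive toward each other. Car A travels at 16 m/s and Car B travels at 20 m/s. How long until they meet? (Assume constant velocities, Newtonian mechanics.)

Combined speed: v_combined = 16 + 20 = 36 m/s
Time to meet: t = d/v_combined = 497/36 = 13.81 s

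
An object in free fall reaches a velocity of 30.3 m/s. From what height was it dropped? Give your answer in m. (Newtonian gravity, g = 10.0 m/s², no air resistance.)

h = v² / (2g) = 30.3² / (2 × 10.0) = 45.9 m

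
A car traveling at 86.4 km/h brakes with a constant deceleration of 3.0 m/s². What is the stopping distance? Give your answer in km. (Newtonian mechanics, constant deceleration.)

v₀ = 86.4 km/h × 0.2777777777777778 = 24.0 m/s
d = v₀² / (2a) = 24.0² / (2 × 3.0) = 576.0 / 6.0 = 96.0 m
d = 96.0 m / 1000.0 = 0.096 km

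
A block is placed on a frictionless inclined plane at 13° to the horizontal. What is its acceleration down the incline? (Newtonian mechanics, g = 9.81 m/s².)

a = g sin(θ) = 9.81 × sin(13°) = 9.81 × 0.225 = 2.21 m/s²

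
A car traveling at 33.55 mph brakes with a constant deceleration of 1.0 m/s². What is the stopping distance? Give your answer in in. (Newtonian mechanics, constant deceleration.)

v₀ = 33.55 mph × 0.44704 = 14.9982 m/s
d = v₀² / (2a) = 14.9982² / (2 × 1.0) = 224.946 / 2.0 = 112.473 m
d = 112.473 m / 0.0254 = 4428 in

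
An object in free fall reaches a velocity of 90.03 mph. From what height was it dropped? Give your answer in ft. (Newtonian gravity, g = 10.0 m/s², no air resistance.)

v = 90.03 mph × 0.44704 = 40.247 m/s
h = v² / (2g) = 40.247² / (2 × 10.0) = 80.9911 m
h = 80.9911 m / 0.3048 = 265.7 ft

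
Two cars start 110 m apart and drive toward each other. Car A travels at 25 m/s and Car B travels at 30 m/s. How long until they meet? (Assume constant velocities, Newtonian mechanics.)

Combined speed: v_combined = 25 + 30 = 55 m/s
Time to meet: t = d/v_combined = 110/55 = 2.0 s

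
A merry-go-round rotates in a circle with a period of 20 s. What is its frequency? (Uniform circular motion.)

f = 1/T = 1/20 = 0.05 Hz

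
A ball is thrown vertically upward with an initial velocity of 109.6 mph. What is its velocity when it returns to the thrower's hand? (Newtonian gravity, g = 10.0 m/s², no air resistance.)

By conservation of energy (no air resistance), the ball returns to the throw height with the same speed as launch, but directed downward.
|v_ground| = v₀ = 109.6 mph
v_ground = 109.6 mph (downward)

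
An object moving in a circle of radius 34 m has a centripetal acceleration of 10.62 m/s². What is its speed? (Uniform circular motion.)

v = √(a_c × r) = √(10.62 × 34) = 19.0 m/s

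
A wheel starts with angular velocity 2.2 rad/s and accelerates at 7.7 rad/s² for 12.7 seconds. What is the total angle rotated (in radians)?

θ = ω₀t + ½αt² = 2.2×12.7 + ½×7.7×12.7² = 648.91 rad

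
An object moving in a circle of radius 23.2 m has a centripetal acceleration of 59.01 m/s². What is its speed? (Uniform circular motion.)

v = √(a_c × r) = √(59.01 × 23.2) = 37.0 m/s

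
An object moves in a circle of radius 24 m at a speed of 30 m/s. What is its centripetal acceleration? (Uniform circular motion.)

a_c = v²/r = 30²/24 = 900/24 = 37.5 m/s²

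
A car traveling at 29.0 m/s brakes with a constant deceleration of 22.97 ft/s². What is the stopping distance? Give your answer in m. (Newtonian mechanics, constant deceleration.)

a = 22.97 ft/s² × 0.3048 = 7.00126 m/s²
d = v₀² / (2a) = 29.0² / (2 × 7.00126) = 841.0 / 14.0025 = 60.06 m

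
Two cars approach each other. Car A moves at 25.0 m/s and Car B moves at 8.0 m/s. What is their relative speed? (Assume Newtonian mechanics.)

v_rel = v_A + v_B = 25.0 + 8.0 = 33.0 m/s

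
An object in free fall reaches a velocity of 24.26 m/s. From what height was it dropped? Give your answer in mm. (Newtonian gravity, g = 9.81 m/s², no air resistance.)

h = v² / (2g) = 24.26² / (2 × 9.81) = 29.9973 m
h = 29.9973 m / 0.001 = 30000 mm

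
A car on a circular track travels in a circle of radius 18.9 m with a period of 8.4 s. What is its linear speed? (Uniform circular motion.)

v = 2πr/T = 2π×18.9/8.4 = 14.14 m/s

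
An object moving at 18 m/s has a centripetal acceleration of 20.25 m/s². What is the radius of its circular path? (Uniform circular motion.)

r = v²/a_c = 18²/20.25 = 16.0 m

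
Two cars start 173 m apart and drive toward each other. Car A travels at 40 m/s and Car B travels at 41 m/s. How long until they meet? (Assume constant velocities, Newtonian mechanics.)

Combined speed: v_combined = 40 + 41 = 81 m/s
Time to meet: t = d/v_combined = 173/81 = 2.14 s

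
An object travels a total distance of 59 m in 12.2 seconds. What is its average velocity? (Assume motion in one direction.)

v_avg = Δd / Δt = 59 / 12.2 = 4.84 m/s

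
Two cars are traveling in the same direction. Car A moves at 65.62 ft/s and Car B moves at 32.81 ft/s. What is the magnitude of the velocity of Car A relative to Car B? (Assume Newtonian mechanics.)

v_rel = |v_A - v_B| = |65.62 - 32.81| = 32.81 ft/s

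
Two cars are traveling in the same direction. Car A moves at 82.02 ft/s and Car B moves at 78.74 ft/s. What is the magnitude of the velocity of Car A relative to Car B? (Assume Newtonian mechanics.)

v_rel = |v_A - v_B| = |82.02 - 78.74| = 3.28 ft/s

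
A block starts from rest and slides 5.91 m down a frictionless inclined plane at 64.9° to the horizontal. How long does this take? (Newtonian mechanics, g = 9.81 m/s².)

a = g sin(θ) = 9.81 × sin(64.9°) = 8.8836 m/s²
t = √(2d/a) = √(2 × 5.91 / 8.8836) = 1.15 s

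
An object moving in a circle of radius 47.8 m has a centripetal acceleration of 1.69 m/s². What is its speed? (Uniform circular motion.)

v = √(a_c × r) = √(1.69 × 47.8) = 8.99 m/s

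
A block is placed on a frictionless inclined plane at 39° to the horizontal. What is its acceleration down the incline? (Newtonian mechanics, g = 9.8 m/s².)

a = g sin(θ) = 9.8 × sin(39°) = 9.8 × 0.6293 = 6.17 m/s²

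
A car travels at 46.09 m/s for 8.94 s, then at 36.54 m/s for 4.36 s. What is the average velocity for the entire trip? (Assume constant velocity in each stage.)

d₁ = v₁t₁ = 46.09 × 8.94 = 412.0446 m
d₂ = v₂t₂ = 36.54 × 4.36 = 159.3144 m
d_total = 571.359 m, t_total = 13.3 s
v_avg = d_total/t_total = 571.359/13.3 = 42.96 m/s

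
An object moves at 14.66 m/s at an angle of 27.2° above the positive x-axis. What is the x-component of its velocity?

vₓ = v cos(θ) = 14.66 × cos(27.2°) = 13.04 m/s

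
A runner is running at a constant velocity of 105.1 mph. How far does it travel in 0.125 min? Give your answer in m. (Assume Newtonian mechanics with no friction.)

v = 105.1 mph × 0.44704 = 46.9839 m/s
t = 0.125 min × 60.0 = 7.5 s
d = v × t = 46.9839 × 7.5 = 352.4 m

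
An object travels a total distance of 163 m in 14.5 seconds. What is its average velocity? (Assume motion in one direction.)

v_avg = Δd / Δt = 163 / 14.5 = 11.24 m/s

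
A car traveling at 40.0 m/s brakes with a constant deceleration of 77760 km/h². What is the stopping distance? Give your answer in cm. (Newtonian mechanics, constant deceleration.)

a = 77760 km/h² × 7.716049382716049e-05 = 6.0 m/s²
d = v₀² / (2a) = 40.0² / (2 × 6.0) = 1600.0 / 12.0 = 133.333 m
d = 133.333 m / 0.01 = 13330 cm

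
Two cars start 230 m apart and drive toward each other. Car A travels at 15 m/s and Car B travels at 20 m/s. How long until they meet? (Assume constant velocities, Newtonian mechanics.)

Combined speed: v_combined = 15 + 20 = 35 m/s
Time to meet: t = d/v_combined = 230/35 = 6.57 s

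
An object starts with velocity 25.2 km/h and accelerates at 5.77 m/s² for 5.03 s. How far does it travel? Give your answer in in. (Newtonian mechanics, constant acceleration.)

v₀ = 25.2 km/h × 0.2777777777777778 = 7.0 m/s
d = v₀ × t + ½ × a × t² = 7.0 × 5.03 + 0.5 × 5.77 × 5.03² = 108.203 m
d = 108.203 m / 0.0254 = 4260 in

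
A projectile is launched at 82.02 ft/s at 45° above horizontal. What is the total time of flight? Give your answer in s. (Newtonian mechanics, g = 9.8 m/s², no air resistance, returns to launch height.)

v₀ = 82.02 ft/s × 0.3048 = 24.9997 m/s
T = 2 × v₀ × sin(θ) / g = 2 × 24.9997 × sin(45°) / 9.8 = 2 × 24.9997 × 0.707107 / 9.8 = 3.608 s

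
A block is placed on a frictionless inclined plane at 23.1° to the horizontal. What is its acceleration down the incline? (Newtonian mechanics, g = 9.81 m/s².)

a = g sin(θ) = 9.81 × sin(23.1°) = 9.81 × 0.3923 = 3.85 m/s²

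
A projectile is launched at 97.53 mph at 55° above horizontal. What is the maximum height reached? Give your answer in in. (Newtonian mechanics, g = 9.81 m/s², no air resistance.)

v₀ = 97.53 mph × 0.44704 = 43.5998 m/s
H = v₀² × sin²(θ) / (2g) = 43.5998² × sin(55°)² / (2 × 9.81) = 1900.94 × 0.67101 / 19.62 = 65.0127 m
H = 65.0127 m / 0.0254 = 2560 in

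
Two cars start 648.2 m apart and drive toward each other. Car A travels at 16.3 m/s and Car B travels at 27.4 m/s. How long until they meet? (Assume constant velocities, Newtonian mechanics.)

Combined speed: v_combined = 16.3 + 27.4 = 43.7 m/s
Time to meet: t = d/v_combined = 648.2/43.7 = 14.83 s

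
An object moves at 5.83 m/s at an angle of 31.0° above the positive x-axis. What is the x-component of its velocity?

vₓ = v cos(θ) = 5.83 × cos(31.0°) = 5.0 m/s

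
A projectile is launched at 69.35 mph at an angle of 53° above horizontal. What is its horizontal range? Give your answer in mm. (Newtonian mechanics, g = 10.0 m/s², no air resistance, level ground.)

v₀ = 69.35 mph × 0.44704 = 31.0022 m/s
R = v₀² × sin(2θ) / g = 31.0022² × sin(2 × 53°) / 10.0 = 961.136 × 0.961262 / 10.0 = 92.3904 m
R = 92.3904 m / 0.001 = 92390 mm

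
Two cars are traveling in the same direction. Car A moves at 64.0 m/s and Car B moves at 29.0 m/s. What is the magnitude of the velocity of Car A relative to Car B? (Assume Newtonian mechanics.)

v_rel = |v_A - v_B| = |64.0 - 29.0| = 35.0 m/s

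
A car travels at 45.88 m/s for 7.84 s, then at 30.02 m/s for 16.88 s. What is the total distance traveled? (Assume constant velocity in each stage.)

d₁ = v₁t₁ = 45.88 × 7.84 = 359.6992 m
d₂ = v₂t₂ = 30.02 × 16.88 = 506.7376 m
d_total = 359.6992 + 506.7376 = 866.44 m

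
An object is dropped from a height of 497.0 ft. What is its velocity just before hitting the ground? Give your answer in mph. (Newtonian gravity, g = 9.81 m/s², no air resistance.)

h = 497.0 ft × 0.3048 = 151.486 m
v = √(2gh) = √(2 × 9.81 × 151.486) = 54.5175 m/s
v = 54.5175 m/s / 0.44704 = 122.0 mph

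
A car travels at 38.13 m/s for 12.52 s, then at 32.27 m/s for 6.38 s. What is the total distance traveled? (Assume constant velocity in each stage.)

d₁ = v₁t₁ = 38.13 × 12.52 = 477.3876 m
d₂ = v₂t₂ = 32.27 × 6.38 = 205.8826 m
d_total = 477.3876 + 205.8826 = 683.27 m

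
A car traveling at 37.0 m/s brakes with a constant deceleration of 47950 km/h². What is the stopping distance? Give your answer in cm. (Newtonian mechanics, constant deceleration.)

a = 47950 km/h² × 7.716049382716049e-05 = 3.69985 m/s²
d = v₀² / (2a) = 37.0² / (2 × 3.69985) = 1369.0 / 7.3997 = 185.008 m
d = 185.008 m / 0.01 = 18500 cm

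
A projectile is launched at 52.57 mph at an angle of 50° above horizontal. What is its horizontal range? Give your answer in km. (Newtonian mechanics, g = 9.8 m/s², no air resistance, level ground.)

v₀ = 52.57 mph × 0.44704 = 23.5009 m/s
R = v₀² × sin(2θ) / g = 23.5009² × sin(2 × 50°) / 9.8 = 552.292 × 0.984808 / 9.8 = 55.5002 m
R = 55.5002 m / 1000.0 = 0.0555 km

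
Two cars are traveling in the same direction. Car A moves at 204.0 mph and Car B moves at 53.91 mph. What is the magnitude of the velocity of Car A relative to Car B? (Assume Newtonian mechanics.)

v_rel = |v_A - v_B| = |204.0 - 53.91| = 150.09 mph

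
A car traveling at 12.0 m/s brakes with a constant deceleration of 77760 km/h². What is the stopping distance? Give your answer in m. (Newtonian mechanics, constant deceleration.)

a = 77760 km/h² × 7.716049382716049e-05 = 6.0 m/s²
d = v₀² / (2a) = 12.0² / (2 × 6.0) = 144.0 / 12.0 = 12.0 m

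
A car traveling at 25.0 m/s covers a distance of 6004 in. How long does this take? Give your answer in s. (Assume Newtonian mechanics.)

d = 6004 in × 0.0254 = 152.502 m
t = d / v = 152.502 / 25.0 = 6.1 s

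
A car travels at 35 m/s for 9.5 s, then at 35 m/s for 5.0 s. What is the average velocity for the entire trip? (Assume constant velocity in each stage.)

d₁ = v₁t₁ = 35 × 9.5 = 332.5 m
d₂ = v₂t₂ = 35 × 5.0 = 175.0 m
d_total = 507.5 m, t_total = 14.5 s
v_avg = d_total/t_total = 507.5/14.5 = 35.0 m/s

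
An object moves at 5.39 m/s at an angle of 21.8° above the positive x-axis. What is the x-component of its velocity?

vₓ = v cos(θ) = 5.39 × cos(21.8°) = 5.0 m/s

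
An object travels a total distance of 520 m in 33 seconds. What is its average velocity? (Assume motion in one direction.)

v_avg = Δd / Δt = 520 / 33 = 15.76 m/s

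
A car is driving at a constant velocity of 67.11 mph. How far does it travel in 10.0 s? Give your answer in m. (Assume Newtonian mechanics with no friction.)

v = 67.11 mph × 0.44704 = 30.0009 m/s
d = v × t = 30.0009 × 10.0 = 300.0 m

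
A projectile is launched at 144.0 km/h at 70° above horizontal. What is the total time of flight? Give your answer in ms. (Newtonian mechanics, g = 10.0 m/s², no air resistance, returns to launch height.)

v₀ = 144.0 km/h × 0.2777777777777778 = 40.0 m/s
T = 2 × v₀ × sin(θ) / g = 2 × 40.0 × sin(70°) / 10.0 = 2 × 40.0 × 0.939693 / 10.0 = 7.51754 s
T = 7.51754 s / 0.001 = 7518 ms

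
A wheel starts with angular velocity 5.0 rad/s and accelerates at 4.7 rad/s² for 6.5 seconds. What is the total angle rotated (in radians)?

θ = ω₀t + ½αt² = 5.0×6.5 + ½×4.7×6.5² = 131.79 rad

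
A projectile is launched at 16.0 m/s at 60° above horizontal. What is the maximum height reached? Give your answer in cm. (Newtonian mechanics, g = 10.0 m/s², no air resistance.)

H = v₀² × sin²(θ) / (2g) = 16.0² × sin(60°)² / (2 × 10.0) = 256.0 × 0.75 / 20.0 = 9.6 m
H = 9.6 m / 0.01 = 960.0 cm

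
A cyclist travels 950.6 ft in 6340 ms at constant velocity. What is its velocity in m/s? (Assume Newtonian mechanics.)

d = 950.6 ft × 0.3048 = 289.743 m
t = 6340 ms × 0.001 = 6.34 s
v = d / t = 289.743 / 6.34 = 45.7 m/s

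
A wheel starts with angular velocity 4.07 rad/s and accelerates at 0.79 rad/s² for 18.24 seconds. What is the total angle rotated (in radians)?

θ = ω₀t + ½αt² = 4.07×18.24 + ½×0.79×18.24² = 205.65 rad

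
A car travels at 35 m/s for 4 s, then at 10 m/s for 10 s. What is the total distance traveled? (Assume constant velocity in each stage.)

d₁ = v₁t₁ = 35 × 4 = 140 m
d₂ = v₂t₂ = 10 × 10 = 100 m
d_total = 140 + 100 = 240 m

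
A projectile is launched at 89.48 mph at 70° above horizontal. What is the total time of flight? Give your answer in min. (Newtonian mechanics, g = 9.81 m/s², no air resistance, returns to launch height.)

v₀ = 89.48 mph × 0.44704 = 40.0011 m/s
T = 2 × v₀ × sin(θ) / g = 2 × 40.0011 × sin(70°) / 9.81 = 2 × 40.0011 × 0.939693 / 9.81 = 7.66335 s
T = 7.66335 s / 60.0 = 0.1277 min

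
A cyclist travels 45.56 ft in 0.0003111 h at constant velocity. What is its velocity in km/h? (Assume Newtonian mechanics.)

d = 45.56 ft × 0.3048 = 13.8867 m
t = 0.0003111 h × 3600.0 = 1.11996 s
v = d / t = 13.8867 / 1.11996 = 12.3993 m/s
v = 12.3993 m/s / 0.2777777777777778 = 44.64 km/h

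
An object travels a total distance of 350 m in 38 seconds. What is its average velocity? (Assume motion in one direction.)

v_avg = Δd / Δt = 350 / 38 = 9.21 m/s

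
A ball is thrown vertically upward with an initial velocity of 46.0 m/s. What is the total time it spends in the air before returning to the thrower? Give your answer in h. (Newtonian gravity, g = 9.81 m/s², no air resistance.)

t_total = 2 × v₀ / g = 2 × 46.0 / 9.81 = 9.37819 s
t_total = 9.37819 s / 3600.0 = 0.002605 h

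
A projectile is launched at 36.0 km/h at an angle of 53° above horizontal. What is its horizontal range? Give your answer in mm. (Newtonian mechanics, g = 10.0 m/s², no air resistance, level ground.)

v₀ = 36.0 km/h × 0.2777777777777778 = 10.0 m/s
R = v₀² × sin(2θ) / g = 10.0² × sin(2 × 53°) / 10.0 = 100.0 × 0.961262 / 10.0 = 9.61262 m
R = 9.61262 m / 0.001 = 9613 mm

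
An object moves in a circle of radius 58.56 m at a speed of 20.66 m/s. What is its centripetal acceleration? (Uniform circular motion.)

a_c = v²/r = 20.66²/58.56 = 426.8356/58.56 = 7.29 m/s²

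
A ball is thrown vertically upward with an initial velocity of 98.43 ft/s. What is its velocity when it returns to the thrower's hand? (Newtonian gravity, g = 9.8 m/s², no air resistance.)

By conservation of energy (no air resistance), the ball returns to the throw height with the same speed as launch, but directed downward.
|v_ground| = v₀ = 98.43 ft/s
v_ground = 98.43 ft/s (downward)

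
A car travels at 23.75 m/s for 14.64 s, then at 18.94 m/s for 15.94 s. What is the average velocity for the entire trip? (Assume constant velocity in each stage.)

d₁ = v₁t₁ = 23.75 × 14.64 = 347.7 m
d₂ = v₂t₂ = 18.94 × 15.94 = 301.9036 m
d_total = 649.6036 m, t_total = 30.58 s
v_avg = d_total/t_total = 649.6036/30.58 = 21.24 m/s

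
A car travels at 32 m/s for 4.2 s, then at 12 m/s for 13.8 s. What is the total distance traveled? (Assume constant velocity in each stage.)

d₁ = v₁t₁ = 32 × 4.2 = 134.4 m
d₂ = v₂t₂ = 12 × 13.8 = 165.6 m
d_total = 134.4 + 165.6 = 300.0 m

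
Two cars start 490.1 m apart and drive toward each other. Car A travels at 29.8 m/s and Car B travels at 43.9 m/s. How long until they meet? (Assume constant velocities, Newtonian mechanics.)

Combined speed: v_combined = 29.8 + 43.9 = 73.7 m/s
Time to meet: t = d/v_combined = 490.1/73.7 = 6.65 s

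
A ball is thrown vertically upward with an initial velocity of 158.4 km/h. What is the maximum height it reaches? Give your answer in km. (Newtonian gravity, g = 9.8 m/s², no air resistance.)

v₀ = 158.4 km/h × 0.2777777777777778 = 44.0 m/s
h_max = v₀² / (2g) = 44.0² / (2 × 9.8) = 1936.0 / 19.6 = 98.7755 m
h_max = 98.7755 m / 1000.0 = 0.09878 km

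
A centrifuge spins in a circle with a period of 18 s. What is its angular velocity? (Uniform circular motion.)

ω = 2π/T = 2π/18 = 0.3491 rad/s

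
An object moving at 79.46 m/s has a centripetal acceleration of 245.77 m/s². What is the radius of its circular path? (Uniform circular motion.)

r = v²/a_c = 79.46²/245.77 = 25.69 m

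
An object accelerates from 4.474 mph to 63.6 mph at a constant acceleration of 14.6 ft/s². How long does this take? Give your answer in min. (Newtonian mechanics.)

v₀ = 4.474 mph × 0.44704 = 2.00006 m/s
v = 63.6 mph × 0.44704 = 28.4317 m/s
a = 14.6 ft/s² × 0.3048 = 4.45008 m/s²
t = (v - v₀) / a = (28.4317 - 2.00006) / 4.45008 = 5.93959 s
t = 5.93959 s / 60.0 = 0.09899 min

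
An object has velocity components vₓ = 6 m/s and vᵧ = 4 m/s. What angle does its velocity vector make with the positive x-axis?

θ = arctan(vᵧ/vₓ) = arctan(4/6) = 33.69°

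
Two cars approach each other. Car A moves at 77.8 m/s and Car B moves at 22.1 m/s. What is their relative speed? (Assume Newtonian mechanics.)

v_rel = v_A + v_B = 77.8 + 22.1 = 99.9 m/s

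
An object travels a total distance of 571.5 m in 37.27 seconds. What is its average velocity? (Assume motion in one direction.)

v_avg = Δd / Δt = 571.5 / 37.27 = 15.33 m/s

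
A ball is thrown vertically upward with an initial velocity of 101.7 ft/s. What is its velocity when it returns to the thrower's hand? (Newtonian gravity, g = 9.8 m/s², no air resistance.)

By conservation of energy (no air resistance), the ball returns to the throw height with the same speed as launch, but directed downward.
|v_ground| = v₀ = 101.7 ft/s
v_ground = 101.7 ft/s (downward)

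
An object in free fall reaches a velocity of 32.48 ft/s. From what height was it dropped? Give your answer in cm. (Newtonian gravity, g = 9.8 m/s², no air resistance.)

v = 32.48 ft/s × 0.3048 = 9.8999 m/s
h = v² / (2g) = 9.8999² / (2 × 9.8) = 5.00041 m
h = 5.00041 m / 0.01 = 500.0 cm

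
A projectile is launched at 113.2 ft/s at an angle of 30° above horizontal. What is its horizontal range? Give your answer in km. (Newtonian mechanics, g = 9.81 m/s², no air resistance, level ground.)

v₀ = 113.2 ft/s × 0.3048 = 34.5034 m/s
R = v₀² × sin(2θ) / g = 34.5034² × sin(2 × 30°) / 9.81 = 1190.48 × 0.866025 / 9.81 = 105.095 m
R = 105.095 m / 1000.0 = 0.1051 km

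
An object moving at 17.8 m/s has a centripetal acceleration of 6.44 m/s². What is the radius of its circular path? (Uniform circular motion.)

r = v²/a_c = 17.8²/6.44 = 49.2 m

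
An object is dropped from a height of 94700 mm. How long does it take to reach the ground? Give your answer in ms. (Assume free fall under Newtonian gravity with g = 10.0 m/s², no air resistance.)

h = 94700 mm × 0.001 = 94.7 m
t = √(2h/g) = √(2 × 94.7 / 10.0) = 4.35201 s
t = 4.35201 s / 0.001 = 4352 ms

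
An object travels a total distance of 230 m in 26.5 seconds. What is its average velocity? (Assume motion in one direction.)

v_avg = Δd / Δt = 230 / 26.5 = 8.68 m/s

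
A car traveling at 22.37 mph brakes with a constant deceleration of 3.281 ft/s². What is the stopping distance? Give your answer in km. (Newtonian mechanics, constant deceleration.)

v₀ = 22.37 mph × 0.44704 = 10.0003 m/s
a = 3.281 ft/s² × 0.3048 = 1.00005 m/s²
d = v₀² / (2a) = 10.0003² / (2 × 1.00005) = 100.006 / 2.0001 = 50.0005 m
d = 50.0005 m / 1000.0 = 0.05 km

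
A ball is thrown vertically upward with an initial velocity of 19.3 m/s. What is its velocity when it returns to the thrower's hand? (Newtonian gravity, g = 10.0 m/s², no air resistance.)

By conservation of energy (no air resistance), the ball returns to the throw height with the same speed as launch, but directed downward.
|v_ground| = v₀ = 19.3 m/s
v_ground = 19.3 m/s (downward)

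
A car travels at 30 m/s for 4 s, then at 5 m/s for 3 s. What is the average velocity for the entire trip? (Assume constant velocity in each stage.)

d₁ = v₁t₁ = 30 × 4 = 120 m
d₂ = v₂t₂ = 5 × 3 = 15 m
d_total = 135 m, t_total = 7 s
v_avg = d_total/t_total = 135/7 = 19.29 m/s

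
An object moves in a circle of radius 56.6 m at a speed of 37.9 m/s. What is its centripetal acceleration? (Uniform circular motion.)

a_c = v²/r = 37.9²/56.6 = 1436.41/56.6 = 25.38 m/s²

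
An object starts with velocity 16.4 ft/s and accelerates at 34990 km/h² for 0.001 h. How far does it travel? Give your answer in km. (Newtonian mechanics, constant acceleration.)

v₀ = 16.4 ft/s × 0.3048 = 4.99872 m/s
a = 34990 km/h² × 7.716049382716049e-05 = 2.69985 m/s²
t = 0.001 h × 3600.0 = 3.6 s
d = v₀ × t + ½ × a × t² = 4.99872 × 3.6 + 0.5 × 2.69985 × 3.6² = 35.4904 m
d = 35.4904 m / 1000.0 = 0.03549 km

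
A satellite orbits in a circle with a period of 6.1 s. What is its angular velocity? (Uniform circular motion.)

ω = 2π/T = 2π/6.1 = 1.03 rad/s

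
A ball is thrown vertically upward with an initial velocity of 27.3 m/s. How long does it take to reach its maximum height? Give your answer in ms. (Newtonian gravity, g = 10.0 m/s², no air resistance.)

t_up = v₀ / g = 27.3 / 10.0 = 2.73 s
t_up = 2.73 s / 0.001 = 2730 ms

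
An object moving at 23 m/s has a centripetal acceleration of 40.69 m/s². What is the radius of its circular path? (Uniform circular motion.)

r = v²/a_c = 23²/40.69 = 13.0 m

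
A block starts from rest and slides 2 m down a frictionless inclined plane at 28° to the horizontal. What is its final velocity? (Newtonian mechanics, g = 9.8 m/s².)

a = g sin(θ) = 9.8 × sin(28°) = 4.6008 m/s²
v = √(2ad) = √(2 × 4.6008 × 2) = 4.29 m/s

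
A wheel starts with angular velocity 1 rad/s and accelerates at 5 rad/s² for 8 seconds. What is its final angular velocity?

ω = ω₀ + αt = 1 + 5 × 8 = 41 rad/s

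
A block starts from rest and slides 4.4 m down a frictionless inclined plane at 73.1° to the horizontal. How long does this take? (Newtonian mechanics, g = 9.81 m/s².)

a = g sin(θ) = 9.81 × sin(73.1°) = 9.3863 m/s²
t = √(2d/a) = √(2 × 4.4 / 9.3863) = 0.97 s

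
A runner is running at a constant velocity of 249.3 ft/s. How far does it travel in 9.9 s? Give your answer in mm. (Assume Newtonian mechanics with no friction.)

v = 249.3 ft/s × 0.3048 = 75.9866 m/s
d = v × t = 75.9866 × 9.9 = 752.267 m
d = 752.267 m / 0.001 = 752300 mm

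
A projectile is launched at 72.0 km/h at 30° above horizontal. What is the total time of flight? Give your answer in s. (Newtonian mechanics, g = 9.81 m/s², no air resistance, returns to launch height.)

v₀ = 72.0 km/h × 0.2777777777777778 = 20.0 m/s
T = 2 × v₀ × sin(θ) / g = 2 × 20.0 × sin(30°) / 9.81 = 2 × 20.0 × 0.5 / 9.81 = 2.039 s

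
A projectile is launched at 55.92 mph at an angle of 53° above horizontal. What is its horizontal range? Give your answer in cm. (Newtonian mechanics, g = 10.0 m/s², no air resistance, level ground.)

v₀ = 55.92 mph × 0.44704 = 24.9985 m/s
R = v₀² × sin(2θ) / g = 24.9985² × sin(2 × 53°) / 10.0 = 624.925 × 0.961262 / 10.0 = 60.0717 m
R = 60.0717 m / 0.01 = 6007 cm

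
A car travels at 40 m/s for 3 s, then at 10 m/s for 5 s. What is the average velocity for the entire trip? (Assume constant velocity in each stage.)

d₁ = v₁t₁ = 40 × 3 = 120 m
d₂ = v₂t₂ = 10 × 5 = 50 m
d_total = 170 m, t_total = 8 s
v_avg = d_total/t_total = 170/8 = 21.25 m/s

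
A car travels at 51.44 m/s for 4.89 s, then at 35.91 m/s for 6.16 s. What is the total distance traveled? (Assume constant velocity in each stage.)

d₁ = v₁t₁ = 51.44 × 4.89 = 251.5416 m
d₂ = v₂t₂ = 35.91 × 6.16 = 221.2056 m
d_total = 251.5416 + 221.2056 = 472.75 m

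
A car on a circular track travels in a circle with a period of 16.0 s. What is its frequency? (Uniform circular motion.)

f = 1/T = 1/16.0 = 0.0625 Hz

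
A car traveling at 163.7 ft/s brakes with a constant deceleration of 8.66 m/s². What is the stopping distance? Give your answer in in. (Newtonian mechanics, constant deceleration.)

v₀ = 163.7 ft/s × 0.3048 = 49.8958 m/s
d = v₀² / (2a) = 49.8958² / (2 × 8.66) = 2489.59 / 17.32 = 143.741 m
d = 143.741 m / 0.0254 = 5659 in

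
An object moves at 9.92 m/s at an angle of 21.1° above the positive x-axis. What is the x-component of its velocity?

vₓ = v cos(θ) = 9.92 × cos(21.1°) = 9.25 m/s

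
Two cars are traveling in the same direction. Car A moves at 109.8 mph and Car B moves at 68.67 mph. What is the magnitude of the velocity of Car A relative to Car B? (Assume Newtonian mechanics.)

v_rel = |v_A - v_B| = |109.8 - 68.67| = 41.13 mph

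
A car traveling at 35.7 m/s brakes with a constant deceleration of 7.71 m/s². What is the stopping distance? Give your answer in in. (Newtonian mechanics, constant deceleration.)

d = v₀² / (2a) = 35.7² / (2 × 7.71) = 1274.49 / 15.42 = 82.6518 m
d = 82.6518 m / 0.0254 = 3254 in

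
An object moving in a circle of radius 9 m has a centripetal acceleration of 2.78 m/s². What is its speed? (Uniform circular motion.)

v = √(a_c × r) = √(2.78 × 9) = 5.0 m/s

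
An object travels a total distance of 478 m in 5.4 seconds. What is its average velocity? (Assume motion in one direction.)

v_avg = Δd / Δt = 478 / 5.4 = 88.52 m/s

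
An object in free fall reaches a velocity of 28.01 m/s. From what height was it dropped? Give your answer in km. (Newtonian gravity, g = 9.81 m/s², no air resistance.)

h = v² / (2g) = 28.01² / (2 × 9.81) = 39.9878 m
h = 39.9878 m / 1000.0 = 0.03999 km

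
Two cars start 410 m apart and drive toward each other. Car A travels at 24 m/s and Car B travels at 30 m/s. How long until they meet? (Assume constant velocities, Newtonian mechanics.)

Combined speed: v_combined = 24 + 30 = 54 m/s
Time to meet: t = d/v_combined = 410/54 = 7.59 s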